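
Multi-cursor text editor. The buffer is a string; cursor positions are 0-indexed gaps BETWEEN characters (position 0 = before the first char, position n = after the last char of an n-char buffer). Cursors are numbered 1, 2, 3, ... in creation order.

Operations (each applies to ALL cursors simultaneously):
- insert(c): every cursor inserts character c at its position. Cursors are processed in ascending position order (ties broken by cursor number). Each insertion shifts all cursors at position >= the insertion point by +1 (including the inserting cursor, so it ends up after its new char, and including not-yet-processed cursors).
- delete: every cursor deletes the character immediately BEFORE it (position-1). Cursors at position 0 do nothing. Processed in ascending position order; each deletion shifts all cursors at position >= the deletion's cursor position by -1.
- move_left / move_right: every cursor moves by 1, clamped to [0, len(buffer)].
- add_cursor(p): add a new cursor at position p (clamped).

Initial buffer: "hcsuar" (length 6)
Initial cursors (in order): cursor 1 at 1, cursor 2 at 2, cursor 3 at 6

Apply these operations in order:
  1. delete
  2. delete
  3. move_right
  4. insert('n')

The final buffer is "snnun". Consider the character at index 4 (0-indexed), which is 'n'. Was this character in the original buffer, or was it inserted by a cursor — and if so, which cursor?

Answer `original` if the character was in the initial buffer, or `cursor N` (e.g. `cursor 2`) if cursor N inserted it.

After op 1 (delete): buffer="sua" (len 3), cursors c1@0 c2@0 c3@3, authorship ...
After op 2 (delete): buffer="su" (len 2), cursors c1@0 c2@0 c3@2, authorship ..
After op 3 (move_right): buffer="su" (len 2), cursors c1@1 c2@1 c3@2, authorship ..
After op 4 (insert('n')): buffer="snnun" (len 5), cursors c1@3 c2@3 c3@5, authorship .12.3
Authorship (.=original, N=cursor N): . 1 2 . 3
Index 4: author = 3

Answer: cursor 3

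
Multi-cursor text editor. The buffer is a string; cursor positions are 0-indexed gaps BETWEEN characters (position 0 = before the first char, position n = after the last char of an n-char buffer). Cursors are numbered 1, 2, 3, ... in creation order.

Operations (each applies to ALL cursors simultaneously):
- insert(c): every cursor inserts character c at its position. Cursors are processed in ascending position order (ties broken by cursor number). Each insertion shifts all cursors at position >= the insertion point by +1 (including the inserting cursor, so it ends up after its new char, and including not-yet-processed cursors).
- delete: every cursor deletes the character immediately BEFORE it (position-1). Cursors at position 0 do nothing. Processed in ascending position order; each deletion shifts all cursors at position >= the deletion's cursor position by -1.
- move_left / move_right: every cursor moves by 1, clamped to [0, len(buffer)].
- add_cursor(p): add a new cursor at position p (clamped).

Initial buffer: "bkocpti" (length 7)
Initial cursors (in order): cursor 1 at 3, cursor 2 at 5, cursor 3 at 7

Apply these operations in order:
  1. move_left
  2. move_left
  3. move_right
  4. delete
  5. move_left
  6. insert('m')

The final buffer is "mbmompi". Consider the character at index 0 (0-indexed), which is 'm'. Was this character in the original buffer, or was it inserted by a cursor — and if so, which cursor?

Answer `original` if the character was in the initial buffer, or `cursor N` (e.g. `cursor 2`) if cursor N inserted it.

Answer: cursor 1

Derivation:
After op 1 (move_left): buffer="bkocpti" (len 7), cursors c1@2 c2@4 c3@6, authorship .......
After op 2 (move_left): buffer="bkocpti" (len 7), cursors c1@1 c2@3 c3@5, authorship .......
After op 3 (move_right): buffer="bkocpti" (len 7), cursors c1@2 c2@4 c3@6, authorship .......
After op 4 (delete): buffer="bopi" (len 4), cursors c1@1 c2@2 c3@3, authorship ....
After op 5 (move_left): buffer="bopi" (len 4), cursors c1@0 c2@1 c3@2, authorship ....
After op 6 (insert('m')): buffer="mbmompi" (len 7), cursors c1@1 c2@3 c3@5, authorship 1.2.3..
Authorship (.=original, N=cursor N): 1 . 2 . 3 . .
Index 0: author = 1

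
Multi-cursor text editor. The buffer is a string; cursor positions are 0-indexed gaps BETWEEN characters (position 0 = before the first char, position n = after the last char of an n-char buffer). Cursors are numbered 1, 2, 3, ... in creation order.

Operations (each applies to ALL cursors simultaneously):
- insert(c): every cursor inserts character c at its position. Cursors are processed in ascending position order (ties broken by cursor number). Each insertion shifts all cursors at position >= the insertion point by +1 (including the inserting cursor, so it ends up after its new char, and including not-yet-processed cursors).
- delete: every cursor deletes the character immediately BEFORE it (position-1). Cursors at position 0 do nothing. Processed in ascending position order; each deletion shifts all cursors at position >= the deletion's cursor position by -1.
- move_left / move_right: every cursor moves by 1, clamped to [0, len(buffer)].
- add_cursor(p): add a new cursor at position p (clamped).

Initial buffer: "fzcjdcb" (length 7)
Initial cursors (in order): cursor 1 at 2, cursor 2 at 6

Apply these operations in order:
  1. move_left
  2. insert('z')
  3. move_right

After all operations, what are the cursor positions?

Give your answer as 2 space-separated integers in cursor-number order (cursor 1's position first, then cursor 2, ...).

Answer: 3 8

Derivation:
After op 1 (move_left): buffer="fzcjdcb" (len 7), cursors c1@1 c2@5, authorship .......
After op 2 (insert('z')): buffer="fzzcjdzcb" (len 9), cursors c1@2 c2@7, authorship .1....2..
After op 3 (move_right): buffer="fzzcjdzcb" (len 9), cursors c1@3 c2@8, authorship .1....2..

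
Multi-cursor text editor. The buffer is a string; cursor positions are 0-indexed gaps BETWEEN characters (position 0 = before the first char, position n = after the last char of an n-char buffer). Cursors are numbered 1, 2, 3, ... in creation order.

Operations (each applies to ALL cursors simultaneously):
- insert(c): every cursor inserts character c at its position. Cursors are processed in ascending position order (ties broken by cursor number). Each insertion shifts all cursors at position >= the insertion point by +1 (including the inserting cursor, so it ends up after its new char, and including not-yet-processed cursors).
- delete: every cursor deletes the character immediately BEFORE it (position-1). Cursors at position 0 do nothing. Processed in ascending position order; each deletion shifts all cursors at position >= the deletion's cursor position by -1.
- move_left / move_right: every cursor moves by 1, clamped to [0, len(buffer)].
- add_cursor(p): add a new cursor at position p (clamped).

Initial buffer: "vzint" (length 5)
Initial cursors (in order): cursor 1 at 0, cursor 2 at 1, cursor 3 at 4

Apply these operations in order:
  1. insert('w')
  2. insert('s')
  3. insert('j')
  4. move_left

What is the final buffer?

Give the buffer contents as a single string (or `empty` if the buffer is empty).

Answer: wsjvwsjzinwsjt

Derivation:
After op 1 (insert('w')): buffer="wvwzinwt" (len 8), cursors c1@1 c2@3 c3@7, authorship 1.2...3.
After op 2 (insert('s')): buffer="wsvwszinwst" (len 11), cursors c1@2 c2@5 c3@10, authorship 11.22...33.
After op 3 (insert('j')): buffer="wsjvwsjzinwsjt" (len 14), cursors c1@3 c2@7 c3@13, authorship 111.222...333.
After op 4 (move_left): buffer="wsjvwsjzinwsjt" (len 14), cursors c1@2 c2@6 c3@12, authorship 111.222...333.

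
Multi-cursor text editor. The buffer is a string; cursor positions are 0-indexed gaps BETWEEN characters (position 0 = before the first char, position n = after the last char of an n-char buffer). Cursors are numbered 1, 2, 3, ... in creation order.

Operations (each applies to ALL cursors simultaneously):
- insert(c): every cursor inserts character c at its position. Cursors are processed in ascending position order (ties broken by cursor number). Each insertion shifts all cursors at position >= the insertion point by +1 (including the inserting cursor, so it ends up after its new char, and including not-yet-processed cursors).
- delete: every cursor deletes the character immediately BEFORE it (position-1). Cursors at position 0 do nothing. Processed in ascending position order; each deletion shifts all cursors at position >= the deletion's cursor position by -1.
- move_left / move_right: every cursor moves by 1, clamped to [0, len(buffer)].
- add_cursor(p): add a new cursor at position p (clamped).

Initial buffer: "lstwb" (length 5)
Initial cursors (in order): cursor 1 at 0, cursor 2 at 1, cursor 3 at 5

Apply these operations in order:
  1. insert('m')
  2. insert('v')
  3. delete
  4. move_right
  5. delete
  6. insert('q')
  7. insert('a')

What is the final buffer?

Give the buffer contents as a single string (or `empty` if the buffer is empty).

Answer: mqamqatwbqa

Derivation:
After op 1 (insert('m')): buffer="mlmstwbm" (len 8), cursors c1@1 c2@3 c3@8, authorship 1.2....3
After op 2 (insert('v')): buffer="mvlmvstwbmv" (len 11), cursors c1@2 c2@5 c3@11, authorship 11.22....33
After op 3 (delete): buffer="mlmstwbm" (len 8), cursors c1@1 c2@3 c3@8, authorship 1.2....3
After op 4 (move_right): buffer="mlmstwbm" (len 8), cursors c1@2 c2@4 c3@8, authorship 1.2....3
After op 5 (delete): buffer="mmtwb" (len 5), cursors c1@1 c2@2 c3@5, authorship 12...
After op 6 (insert('q')): buffer="mqmqtwbq" (len 8), cursors c1@2 c2@4 c3@8, authorship 1122...3
After op 7 (insert('a')): buffer="mqamqatwbqa" (len 11), cursors c1@3 c2@6 c3@11, authorship 111222...33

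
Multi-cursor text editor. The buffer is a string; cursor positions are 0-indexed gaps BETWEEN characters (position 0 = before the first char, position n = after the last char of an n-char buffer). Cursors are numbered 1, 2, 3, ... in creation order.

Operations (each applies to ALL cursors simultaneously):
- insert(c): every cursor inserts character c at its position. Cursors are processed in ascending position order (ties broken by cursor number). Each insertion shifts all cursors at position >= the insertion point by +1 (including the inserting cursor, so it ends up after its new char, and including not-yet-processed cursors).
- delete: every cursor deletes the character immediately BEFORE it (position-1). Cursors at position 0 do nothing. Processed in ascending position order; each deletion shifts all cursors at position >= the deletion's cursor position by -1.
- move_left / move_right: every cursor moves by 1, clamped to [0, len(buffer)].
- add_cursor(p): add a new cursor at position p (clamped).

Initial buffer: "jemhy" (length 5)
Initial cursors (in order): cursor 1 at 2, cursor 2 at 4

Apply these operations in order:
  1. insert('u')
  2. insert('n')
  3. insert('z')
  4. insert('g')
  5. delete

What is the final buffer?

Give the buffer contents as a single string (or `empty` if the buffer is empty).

Answer: jeunzmhunzy

Derivation:
After op 1 (insert('u')): buffer="jeumhuy" (len 7), cursors c1@3 c2@6, authorship ..1..2.
After op 2 (insert('n')): buffer="jeunmhuny" (len 9), cursors c1@4 c2@8, authorship ..11..22.
After op 3 (insert('z')): buffer="jeunzmhunzy" (len 11), cursors c1@5 c2@10, authorship ..111..222.
After op 4 (insert('g')): buffer="jeunzgmhunzgy" (len 13), cursors c1@6 c2@12, authorship ..1111..2222.
After op 5 (delete): buffer="jeunzmhunzy" (len 11), cursors c1@5 c2@10, authorship ..111..222.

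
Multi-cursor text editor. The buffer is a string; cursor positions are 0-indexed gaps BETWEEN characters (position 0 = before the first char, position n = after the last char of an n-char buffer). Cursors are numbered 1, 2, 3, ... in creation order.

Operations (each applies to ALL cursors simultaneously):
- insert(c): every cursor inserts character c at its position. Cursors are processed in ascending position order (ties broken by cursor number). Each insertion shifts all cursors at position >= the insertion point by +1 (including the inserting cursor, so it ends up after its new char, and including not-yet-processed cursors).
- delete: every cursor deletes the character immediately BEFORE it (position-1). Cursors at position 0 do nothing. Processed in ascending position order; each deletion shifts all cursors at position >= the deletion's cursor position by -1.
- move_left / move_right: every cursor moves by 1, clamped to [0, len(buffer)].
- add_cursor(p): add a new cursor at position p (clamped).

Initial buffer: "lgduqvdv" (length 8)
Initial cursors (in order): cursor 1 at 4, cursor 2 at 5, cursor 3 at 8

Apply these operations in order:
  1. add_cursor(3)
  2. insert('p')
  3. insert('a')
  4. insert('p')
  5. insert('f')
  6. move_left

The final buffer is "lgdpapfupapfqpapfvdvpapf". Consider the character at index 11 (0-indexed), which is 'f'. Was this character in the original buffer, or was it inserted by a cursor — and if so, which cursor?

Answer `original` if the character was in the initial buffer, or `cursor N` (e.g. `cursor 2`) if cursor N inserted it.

Answer: cursor 1

Derivation:
After op 1 (add_cursor(3)): buffer="lgduqvdv" (len 8), cursors c4@3 c1@4 c2@5 c3@8, authorship ........
After op 2 (insert('p')): buffer="lgdpupqpvdvp" (len 12), cursors c4@4 c1@6 c2@8 c3@12, authorship ...4.1.2...3
After op 3 (insert('a')): buffer="lgdpaupaqpavdvpa" (len 16), cursors c4@5 c1@8 c2@11 c3@16, authorship ...44.11.22...33
After op 4 (insert('p')): buffer="lgdpapupapqpapvdvpap" (len 20), cursors c4@6 c1@10 c2@14 c3@20, authorship ...444.111.222...333
After op 5 (insert('f')): buffer="lgdpapfupapfqpapfvdvpapf" (len 24), cursors c4@7 c1@12 c2@17 c3@24, authorship ...4444.1111.2222...3333
After op 6 (move_left): buffer="lgdpapfupapfqpapfvdvpapf" (len 24), cursors c4@6 c1@11 c2@16 c3@23, authorship ...4444.1111.2222...3333
Authorship (.=original, N=cursor N): . . . 4 4 4 4 . 1 1 1 1 . 2 2 2 2 . . . 3 3 3 3
Index 11: author = 1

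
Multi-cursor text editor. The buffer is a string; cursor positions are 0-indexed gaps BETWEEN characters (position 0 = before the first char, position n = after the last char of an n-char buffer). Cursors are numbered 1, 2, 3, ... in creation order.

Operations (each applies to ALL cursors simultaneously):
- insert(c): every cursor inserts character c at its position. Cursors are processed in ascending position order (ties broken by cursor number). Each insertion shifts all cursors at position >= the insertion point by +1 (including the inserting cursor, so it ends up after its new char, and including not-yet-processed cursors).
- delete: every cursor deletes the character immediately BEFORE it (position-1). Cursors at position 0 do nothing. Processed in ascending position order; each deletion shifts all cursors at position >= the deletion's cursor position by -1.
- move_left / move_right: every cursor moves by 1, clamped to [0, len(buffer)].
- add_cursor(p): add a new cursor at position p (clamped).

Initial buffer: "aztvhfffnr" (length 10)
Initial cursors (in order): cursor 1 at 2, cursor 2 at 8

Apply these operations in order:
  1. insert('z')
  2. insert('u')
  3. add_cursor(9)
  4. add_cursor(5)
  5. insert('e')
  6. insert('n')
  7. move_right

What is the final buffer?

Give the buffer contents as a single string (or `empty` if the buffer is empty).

Answer: azzuentenvhffenfzuennr

Derivation:
After op 1 (insert('z')): buffer="azztvhfffznr" (len 12), cursors c1@3 c2@10, authorship ..1......2..
After op 2 (insert('u')): buffer="azzutvhfffzunr" (len 14), cursors c1@4 c2@12, authorship ..11......22..
After op 3 (add_cursor(9)): buffer="azzutvhfffzunr" (len 14), cursors c1@4 c3@9 c2@12, authorship ..11......22..
After op 4 (add_cursor(5)): buffer="azzutvhfffzunr" (len 14), cursors c1@4 c4@5 c3@9 c2@12, authorship ..11......22..
After op 5 (insert('e')): buffer="azzuetevhffefzuenr" (len 18), cursors c1@5 c4@7 c3@12 c2@16, authorship ..111.4....3.222..
After op 6 (insert('n')): buffer="azzuentenvhffenfzuennr" (len 22), cursors c1@6 c4@9 c3@15 c2@20, authorship ..1111.44....33.2222..
After op 7 (move_right): buffer="azzuentenvhffenfzuennr" (len 22), cursors c1@7 c4@10 c3@16 c2@21, authorship ..1111.44....33.2222..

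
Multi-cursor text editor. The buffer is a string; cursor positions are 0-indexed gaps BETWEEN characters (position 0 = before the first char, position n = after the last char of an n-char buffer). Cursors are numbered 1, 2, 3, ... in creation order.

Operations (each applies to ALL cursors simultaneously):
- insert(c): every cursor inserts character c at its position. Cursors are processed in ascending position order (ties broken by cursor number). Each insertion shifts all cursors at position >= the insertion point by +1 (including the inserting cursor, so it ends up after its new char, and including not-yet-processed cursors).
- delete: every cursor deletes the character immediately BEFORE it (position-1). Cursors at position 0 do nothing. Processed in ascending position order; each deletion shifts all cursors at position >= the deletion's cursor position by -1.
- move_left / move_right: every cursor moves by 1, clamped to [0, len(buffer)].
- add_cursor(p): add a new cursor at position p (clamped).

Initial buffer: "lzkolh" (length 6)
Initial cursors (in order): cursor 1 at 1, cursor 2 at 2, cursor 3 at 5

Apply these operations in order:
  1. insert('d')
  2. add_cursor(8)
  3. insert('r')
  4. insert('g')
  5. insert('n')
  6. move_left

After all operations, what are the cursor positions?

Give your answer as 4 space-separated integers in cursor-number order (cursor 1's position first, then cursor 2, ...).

After op 1 (insert('d')): buffer="ldzdkoldh" (len 9), cursors c1@2 c2@4 c3@8, authorship .1.2...3.
After op 2 (add_cursor(8)): buffer="ldzdkoldh" (len 9), cursors c1@2 c2@4 c3@8 c4@8, authorship .1.2...3.
After op 3 (insert('r')): buffer="ldrzdrkoldrrh" (len 13), cursors c1@3 c2@6 c3@12 c4@12, authorship .11.22...334.
After op 4 (insert('g')): buffer="ldrgzdrgkoldrrggh" (len 17), cursors c1@4 c2@8 c3@16 c4@16, authorship .111.222...33434.
After op 5 (insert('n')): buffer="ldrgnzdrgnkoldrrggnnh" (len 21), cursors c1@5 c2@10 c3@20 c4@20, authorship .1111.2222...3343434.
After op 6 (move_left): buffer="ldrgnzdrgnkoldrrggnnh" (len 21), cursors c1@4 c2@9 c3@19 c4@19, authorship .1111.2222...3343434.

Answer: 4 9 19 19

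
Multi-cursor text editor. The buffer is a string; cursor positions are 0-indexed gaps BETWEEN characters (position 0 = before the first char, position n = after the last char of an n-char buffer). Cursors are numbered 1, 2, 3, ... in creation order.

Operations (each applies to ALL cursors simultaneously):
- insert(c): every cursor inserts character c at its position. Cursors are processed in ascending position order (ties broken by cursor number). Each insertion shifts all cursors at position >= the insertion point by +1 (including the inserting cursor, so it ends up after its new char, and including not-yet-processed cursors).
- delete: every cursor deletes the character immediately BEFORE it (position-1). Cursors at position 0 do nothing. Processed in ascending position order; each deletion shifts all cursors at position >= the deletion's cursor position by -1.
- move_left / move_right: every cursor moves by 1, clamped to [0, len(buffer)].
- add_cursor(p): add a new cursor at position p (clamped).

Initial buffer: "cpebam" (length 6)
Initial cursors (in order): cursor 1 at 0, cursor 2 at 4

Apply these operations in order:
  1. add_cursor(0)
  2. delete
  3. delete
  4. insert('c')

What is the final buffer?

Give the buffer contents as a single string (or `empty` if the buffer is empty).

Answer: cccpcam

Derivation:
After op 1 (add_cursor(0)): buffer="cpebam" (len 6), cursors c1@0 c3@0 c2@4, authorship ......
After op 2 (delete): buffer="cpeam" (len 5), cursors c1@0 c3@0 c2@3, authorship .....
After op 3 (delete): buffer="cpam" (len 4), cursors c1@0 c3@0 c2@2, authorship ....
After op 4 (insert('c')): buffer="cccpcam" (len 7), cursors c1@2 c3@2 c2@5, authorship 13..2..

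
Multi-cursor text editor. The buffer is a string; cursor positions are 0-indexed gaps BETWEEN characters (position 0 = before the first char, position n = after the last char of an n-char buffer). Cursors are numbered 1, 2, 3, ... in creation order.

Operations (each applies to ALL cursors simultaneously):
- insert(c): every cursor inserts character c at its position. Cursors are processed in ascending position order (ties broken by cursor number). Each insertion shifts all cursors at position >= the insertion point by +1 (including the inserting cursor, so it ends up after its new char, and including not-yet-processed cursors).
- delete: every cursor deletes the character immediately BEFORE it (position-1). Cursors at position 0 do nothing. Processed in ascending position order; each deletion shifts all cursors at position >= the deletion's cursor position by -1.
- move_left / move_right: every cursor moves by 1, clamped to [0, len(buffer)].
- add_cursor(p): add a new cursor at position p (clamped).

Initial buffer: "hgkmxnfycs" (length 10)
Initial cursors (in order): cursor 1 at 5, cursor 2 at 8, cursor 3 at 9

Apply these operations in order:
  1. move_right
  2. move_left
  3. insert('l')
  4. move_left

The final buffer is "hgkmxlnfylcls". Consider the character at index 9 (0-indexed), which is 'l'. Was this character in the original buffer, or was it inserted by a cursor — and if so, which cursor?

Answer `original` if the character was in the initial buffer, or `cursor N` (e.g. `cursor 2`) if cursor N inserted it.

Answer: cursor 2

Derivation:
After op 1 (move_right): buffer="hgkmxnfycs" (len 10), cursors c1@6 c2@9 c3@10, authorship ..........
After op 2 (move_left): buffer="hgkmxnfycs" (len 10), cursors c1@5 c2@8 c3@9, authorship ..........
After op 3 (insert('l')): buffer="hgkmxlnfylcls" (len 13), cursors c1@6 c2@10 c3@12, authorship .....1...2.3.
After op 4 (move_left): buffer="hgkmxlnfylcls" (len 13), cursors c1@5 c2@9 c3@11, authorship .....1...2.3.
Authorship (.=original, N=cursor N): . . . . . 1 . . . 2 . 3 .
Index 9: author = 2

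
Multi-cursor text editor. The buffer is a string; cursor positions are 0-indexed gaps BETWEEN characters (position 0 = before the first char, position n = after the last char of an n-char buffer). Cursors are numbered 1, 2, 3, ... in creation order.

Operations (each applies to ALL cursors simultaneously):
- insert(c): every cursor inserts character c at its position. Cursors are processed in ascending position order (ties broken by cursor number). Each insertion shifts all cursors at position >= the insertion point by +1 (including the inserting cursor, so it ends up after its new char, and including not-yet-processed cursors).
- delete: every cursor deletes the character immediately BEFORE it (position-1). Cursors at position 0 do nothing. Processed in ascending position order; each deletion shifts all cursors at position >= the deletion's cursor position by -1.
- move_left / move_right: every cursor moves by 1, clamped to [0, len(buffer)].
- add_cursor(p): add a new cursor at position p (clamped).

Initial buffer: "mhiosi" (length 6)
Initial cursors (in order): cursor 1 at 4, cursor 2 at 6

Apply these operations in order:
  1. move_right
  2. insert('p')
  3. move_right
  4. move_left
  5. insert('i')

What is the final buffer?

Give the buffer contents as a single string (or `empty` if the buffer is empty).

After op 1 (move_right): buffer="mhiosi" (len 6), cursors c1@5 c2@6, authorship ......
After op 2 (insert('p')): buffer="mhiospip" (len 8), cursors c1@6 c2@8, authorship .....1.2
After op 3 (move_right): buffer="mhiospip" (len 8), cursors c1@7 c2@8, authorship .....1.2
After op 4 (move_left): buffer="mhiospip" (len 8), cursors c1@6 c2@7, authorship .....1.2
After op 5 (insert('i')): buffer="mhiospiiip" (len 10), cursors c1@7 c2@9, authorship .....11.22

Answer: mhiospiiip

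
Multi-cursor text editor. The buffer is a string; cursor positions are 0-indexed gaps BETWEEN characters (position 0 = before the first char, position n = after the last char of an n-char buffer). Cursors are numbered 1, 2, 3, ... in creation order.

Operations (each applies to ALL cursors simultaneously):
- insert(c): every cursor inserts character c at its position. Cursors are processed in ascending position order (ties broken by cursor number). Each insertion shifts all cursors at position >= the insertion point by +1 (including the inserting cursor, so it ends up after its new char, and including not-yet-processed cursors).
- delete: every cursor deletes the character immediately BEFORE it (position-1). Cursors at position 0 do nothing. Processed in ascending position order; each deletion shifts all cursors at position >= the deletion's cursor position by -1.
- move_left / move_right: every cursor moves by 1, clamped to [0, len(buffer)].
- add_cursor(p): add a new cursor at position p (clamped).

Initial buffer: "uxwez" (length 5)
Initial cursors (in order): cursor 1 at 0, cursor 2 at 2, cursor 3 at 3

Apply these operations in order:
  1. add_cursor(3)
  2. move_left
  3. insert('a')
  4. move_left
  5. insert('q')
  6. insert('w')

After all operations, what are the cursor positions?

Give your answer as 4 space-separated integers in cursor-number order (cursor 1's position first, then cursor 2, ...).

Answer: 2 6 13 13

Derivation:
After op 1 (add_cursor(3)): buffer="uxwez" (len 5), cursors c1@0 c2@2 c3@3 c4@3, authorship .....
After op 2 (move_left): buffer="uxwez" (len 5), cursors c1@0 c2@1 c3@2 c4@2, authorship .....
After op 3 (insert('a')): buffer="auaxaawez" (len 9), cursors c1@1 c2@3 c3@6 c4@6, authorship 1.2.34...
After op 4 (move_left): buffer="auaxaawez" (len 9), cursors c1@0 c2@2 c3@5 c4@5, authorship 1.2.34...
After op 5 (insert('q')): buffer="qauqaxaqqawez" (len 13), cursors c1@1 c2@4 c3@9 c4@9, authorship 11.22.3344...
After op 6 (insert('w')): buffer="qwauqwaxaqqwwawez" (len 17), cursors c1@2 c2@6 c3@13 c4@13, authorship 111.222.334344...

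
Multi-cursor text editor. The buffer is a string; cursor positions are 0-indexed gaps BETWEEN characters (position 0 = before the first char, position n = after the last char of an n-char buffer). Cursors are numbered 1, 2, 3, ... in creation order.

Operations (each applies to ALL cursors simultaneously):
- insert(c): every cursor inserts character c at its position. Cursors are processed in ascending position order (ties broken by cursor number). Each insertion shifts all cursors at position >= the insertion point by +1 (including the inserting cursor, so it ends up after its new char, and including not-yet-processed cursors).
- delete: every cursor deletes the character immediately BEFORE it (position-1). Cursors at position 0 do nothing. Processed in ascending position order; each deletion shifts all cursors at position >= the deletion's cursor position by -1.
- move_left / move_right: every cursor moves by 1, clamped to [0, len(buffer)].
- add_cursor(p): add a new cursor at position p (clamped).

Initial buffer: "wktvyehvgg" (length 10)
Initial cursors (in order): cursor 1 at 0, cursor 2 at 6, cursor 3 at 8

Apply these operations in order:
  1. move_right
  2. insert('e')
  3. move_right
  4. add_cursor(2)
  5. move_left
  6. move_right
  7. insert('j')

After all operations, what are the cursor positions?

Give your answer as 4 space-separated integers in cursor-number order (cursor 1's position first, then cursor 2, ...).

Answer: 5 13 17 3

Derivation:
After op 1 (move_right): buffer="wktvyehvgg" (len 10), cursors c1@1 c2@7 c3@9, authorship ..........
After op 2 (insert('e')): buffer="wektvyehevgeg" (len 13), cursors c1@2 c2@9 c3@12, authorship .1......2..3.
After op 3 (move_right): buffer="wektvyehevgeg" (len 13), cursors c1@3 c2@10 c3@13, authorship .1......2..3.
After op 4 (add_cursor(2)): buffer="wektvyehevgeg" (len 13), cursors c4@2 c1@3 c2@10 c3@13, authorship .1......2..3.
After op 5 (move_left): buffer="wektvyehevgeg" (len 13), cursors c4@1 c1@2 c2@9 c3@12, authorship .1......2..3.
After op 6 (move_right): buffer="wektvyehevgeg" (len 13), cursors c4@2 c1@3 c2@10 c3@13, authorship .1......2..3.
After op 7 (insert('j')): buffer="wejkjtvyehevjgegj" (len 17), cursors c4@3 c1@5 c2@13 c3@17, authorship .14.1.....2.2.3.3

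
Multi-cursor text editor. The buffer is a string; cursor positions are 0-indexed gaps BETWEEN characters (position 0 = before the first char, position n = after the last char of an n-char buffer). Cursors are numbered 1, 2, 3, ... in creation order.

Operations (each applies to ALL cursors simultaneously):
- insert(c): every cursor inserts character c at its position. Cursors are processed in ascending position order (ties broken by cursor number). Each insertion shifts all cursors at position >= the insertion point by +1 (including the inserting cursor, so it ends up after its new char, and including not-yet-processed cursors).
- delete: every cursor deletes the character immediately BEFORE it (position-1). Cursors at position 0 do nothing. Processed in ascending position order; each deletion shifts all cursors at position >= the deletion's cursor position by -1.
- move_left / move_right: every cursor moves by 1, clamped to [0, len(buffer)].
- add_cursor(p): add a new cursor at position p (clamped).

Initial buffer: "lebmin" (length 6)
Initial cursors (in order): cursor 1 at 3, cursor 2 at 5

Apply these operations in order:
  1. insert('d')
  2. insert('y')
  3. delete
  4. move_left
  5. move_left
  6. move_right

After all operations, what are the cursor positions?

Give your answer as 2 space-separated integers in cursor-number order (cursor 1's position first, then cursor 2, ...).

Answer: 3 6

Derivation:
After op 1 (insert('d')): buffer="lebdmidn" (len 8), cursors c1@4 c2@7, authorship ...1..2.
After op 2 (insert('y')): buffer="lebdymidyn" (len 10), cursors c1@5 c2@9, authorship ...11..22.
After op 3 (delete): buffer="lebdmidn" (len 8), cursors c1@4 c2@7, authorship ...1..2.
After op 4 (move_left): buffer="lebdmidn" (len 8), cursors c1@3 c2@6, authorship ...1..2.
After op 5 (move_left): buffer="lebdmidn" (len 8), cursors c1@2 c2@5, authorship ...1..2.
After op 6 (move_right): buffer="lebdmidn" (len 8), cursors c1@3 c2@6, authorship ...1..2.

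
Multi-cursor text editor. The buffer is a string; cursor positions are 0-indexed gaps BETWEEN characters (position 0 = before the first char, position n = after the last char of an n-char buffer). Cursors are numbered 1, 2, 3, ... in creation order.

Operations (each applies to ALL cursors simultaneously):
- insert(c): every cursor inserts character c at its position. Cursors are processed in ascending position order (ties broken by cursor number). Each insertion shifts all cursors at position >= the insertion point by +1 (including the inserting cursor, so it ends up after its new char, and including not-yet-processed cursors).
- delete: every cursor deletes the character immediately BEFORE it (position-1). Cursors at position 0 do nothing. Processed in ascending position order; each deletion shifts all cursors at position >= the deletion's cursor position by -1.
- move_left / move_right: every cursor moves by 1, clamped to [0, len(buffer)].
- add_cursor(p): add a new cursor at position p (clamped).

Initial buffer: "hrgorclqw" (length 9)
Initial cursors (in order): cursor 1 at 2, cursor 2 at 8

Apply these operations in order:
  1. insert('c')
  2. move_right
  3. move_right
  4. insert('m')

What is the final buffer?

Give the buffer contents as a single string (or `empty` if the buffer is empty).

After op 1 (insert('c')): buffer="hrcgorclqcw" (len 11), cursors c1@3 c2@10, authorship ..1......2.
After op 2 (move_right): buffer="hrcgorclqcw" (len 11), cursors c1@4 c2@11, authorship ..1......2.
After op 3 (move_right): buffer="hrcgorclqcw" (len 11), cursors c1@5 c2@11, authorship ..1......2.
After op 4 (insert('m')): buffer="hrcgomrclqcwm" (len 13), cursors c1@6 c2@13, authorship ..1..1....2.2

Answer: hrcgomrclqcwm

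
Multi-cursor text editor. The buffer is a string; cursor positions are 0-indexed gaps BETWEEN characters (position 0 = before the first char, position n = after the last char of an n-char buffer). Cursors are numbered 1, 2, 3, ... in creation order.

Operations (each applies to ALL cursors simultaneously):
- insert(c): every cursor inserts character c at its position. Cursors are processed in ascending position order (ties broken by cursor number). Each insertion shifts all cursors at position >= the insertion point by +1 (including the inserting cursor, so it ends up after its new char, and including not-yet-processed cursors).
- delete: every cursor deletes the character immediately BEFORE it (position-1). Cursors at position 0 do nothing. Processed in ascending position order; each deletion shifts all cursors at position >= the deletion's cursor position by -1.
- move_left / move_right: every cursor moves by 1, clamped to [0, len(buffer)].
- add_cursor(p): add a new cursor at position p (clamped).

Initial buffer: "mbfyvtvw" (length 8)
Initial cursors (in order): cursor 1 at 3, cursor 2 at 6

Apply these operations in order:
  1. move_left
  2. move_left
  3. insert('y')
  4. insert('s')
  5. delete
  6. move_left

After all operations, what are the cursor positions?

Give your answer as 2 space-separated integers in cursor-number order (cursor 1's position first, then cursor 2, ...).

Answer: 1 5

Derivation:
After op 1 (move_left): buffer="mbfyvtvw" (len 8), cursors c1@2 c2@5, authorship ........
After op 2 (move_left): buffer="mbfyvtvw" (len 8), cursors c1@1 c2@4, authorship ........
After op 3 (insert('y')): buffer="mybfyyvtvw" (len 10), cursors c1@2 c2@6, authorship .1...2....
After op 4 (insert('s')): buffer="mysbfyysvtvw" (len 12), cursors c1@3 c2@8, authorship .11...22....
After op 5 (delete): buffer="mybfyyvtvw" (len 10), cursors c1@2 c2@6, authorship .1...2....
After op 6 (move_left): buffer="mybfyyvtvw" (len 10), cursors c1@1 c2@5, authorship .1...2....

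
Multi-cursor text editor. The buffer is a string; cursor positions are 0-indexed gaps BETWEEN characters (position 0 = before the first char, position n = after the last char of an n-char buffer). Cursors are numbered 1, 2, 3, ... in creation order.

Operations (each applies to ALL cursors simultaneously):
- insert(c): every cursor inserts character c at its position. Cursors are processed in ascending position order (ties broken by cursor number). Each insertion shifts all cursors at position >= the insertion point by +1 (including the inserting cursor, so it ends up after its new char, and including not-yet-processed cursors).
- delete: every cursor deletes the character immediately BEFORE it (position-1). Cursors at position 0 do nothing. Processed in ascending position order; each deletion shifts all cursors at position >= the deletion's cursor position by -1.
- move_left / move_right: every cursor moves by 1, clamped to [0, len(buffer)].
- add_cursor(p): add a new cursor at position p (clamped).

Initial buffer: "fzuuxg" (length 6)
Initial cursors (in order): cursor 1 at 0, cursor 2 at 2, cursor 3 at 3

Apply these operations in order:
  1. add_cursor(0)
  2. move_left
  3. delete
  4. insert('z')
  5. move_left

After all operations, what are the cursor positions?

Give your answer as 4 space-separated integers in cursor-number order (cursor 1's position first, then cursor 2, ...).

Answer: 3 3 3 3

Derivation:
After op 1 (add_cursor(0)): buffer="fzuuxg" (len 6), cursors c1@0 c4@0 c2@2 c3@3, authorship ......
After op 2 (move_left): buffer="fzuuxg" (len 6), cursors c1@0 c4@0 c2@1 c3@2, authorship ......
After op 3 (delete): buffer="uuxg" (len 4), cursors c1@0 c2@0 c3@0 c4@0, authorship ....
After op 4 (insert('z')): buffer="zzzzuuxg" (len 8), cursors c1@4 c2@4 c3@4 c4@4, authorship 1234....
After op 5 (move_left): buffer="zzzzuuxg" (len 8), cursors c1@3 c2@3 c3@3 c4@3, authorship 1234....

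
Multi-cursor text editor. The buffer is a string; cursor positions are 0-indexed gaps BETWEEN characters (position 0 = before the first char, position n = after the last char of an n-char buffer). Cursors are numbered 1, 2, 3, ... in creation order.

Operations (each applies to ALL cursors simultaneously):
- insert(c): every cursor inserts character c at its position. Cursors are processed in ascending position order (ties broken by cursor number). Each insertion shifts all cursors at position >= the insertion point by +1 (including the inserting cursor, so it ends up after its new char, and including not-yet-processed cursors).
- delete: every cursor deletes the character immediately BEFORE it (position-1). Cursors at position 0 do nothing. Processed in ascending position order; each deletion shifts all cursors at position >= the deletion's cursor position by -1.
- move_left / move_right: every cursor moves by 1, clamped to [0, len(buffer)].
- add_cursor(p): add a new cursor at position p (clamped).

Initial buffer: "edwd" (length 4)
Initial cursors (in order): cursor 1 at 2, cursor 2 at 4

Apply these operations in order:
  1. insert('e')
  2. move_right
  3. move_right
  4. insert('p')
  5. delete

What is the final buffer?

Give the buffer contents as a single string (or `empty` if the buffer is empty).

Answer: edewde

Derivation:
After op 1 (insert('e')): buffer="edewde" (len 6), cursors c1@3 c2@6, authorship ..1..2
After op 2 (move_right): buffer="edewde" (len 6), cursors c1@4 c2@6, authorship ..1..2
After op 3 (move_right): buffer="edewde" (len 6), cursors c1@5 c2@6, authorship ..1..2
After op 4 (insert('p')): buffer="edewdpep" (len 8), cursors c1@6 c2@8, authorship ..1..122
After op 5 (delete): buffer="edewde" (len 6), cursors c1@5 c2@6, authorship ..1..2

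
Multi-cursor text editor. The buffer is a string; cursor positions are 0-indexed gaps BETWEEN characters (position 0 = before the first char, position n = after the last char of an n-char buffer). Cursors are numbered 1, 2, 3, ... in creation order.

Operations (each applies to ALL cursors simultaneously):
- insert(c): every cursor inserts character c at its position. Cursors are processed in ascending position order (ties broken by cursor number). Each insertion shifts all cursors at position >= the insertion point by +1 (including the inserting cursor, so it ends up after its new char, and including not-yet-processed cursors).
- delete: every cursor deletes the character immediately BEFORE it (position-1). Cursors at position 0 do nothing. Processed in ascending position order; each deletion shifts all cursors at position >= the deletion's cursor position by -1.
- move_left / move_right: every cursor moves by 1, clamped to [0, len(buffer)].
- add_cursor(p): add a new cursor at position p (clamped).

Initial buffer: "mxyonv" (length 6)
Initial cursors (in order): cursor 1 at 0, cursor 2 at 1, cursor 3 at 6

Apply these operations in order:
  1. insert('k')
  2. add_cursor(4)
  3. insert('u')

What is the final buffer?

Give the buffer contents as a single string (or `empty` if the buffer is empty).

Answer: kumkuxuyonvku

Derivation:
After op 1 (insert('k')): buffer="kmkxyonvk" (len 9), cursors c1@1 c2@3 c3@9, authorship 1.2.....3
After op 2 (add_cursor(4)): buffer="kmkxyonvk" (len 9), cursors c1@1 c2@3 c4@4 c3@9, authorship 1.2.....3
After op 3 (insert('u')): buffer="kumkuxuyonvku" (len 13), cursors c1@2 c2@5 c4@7 c3@13, authorship 11.22.4....33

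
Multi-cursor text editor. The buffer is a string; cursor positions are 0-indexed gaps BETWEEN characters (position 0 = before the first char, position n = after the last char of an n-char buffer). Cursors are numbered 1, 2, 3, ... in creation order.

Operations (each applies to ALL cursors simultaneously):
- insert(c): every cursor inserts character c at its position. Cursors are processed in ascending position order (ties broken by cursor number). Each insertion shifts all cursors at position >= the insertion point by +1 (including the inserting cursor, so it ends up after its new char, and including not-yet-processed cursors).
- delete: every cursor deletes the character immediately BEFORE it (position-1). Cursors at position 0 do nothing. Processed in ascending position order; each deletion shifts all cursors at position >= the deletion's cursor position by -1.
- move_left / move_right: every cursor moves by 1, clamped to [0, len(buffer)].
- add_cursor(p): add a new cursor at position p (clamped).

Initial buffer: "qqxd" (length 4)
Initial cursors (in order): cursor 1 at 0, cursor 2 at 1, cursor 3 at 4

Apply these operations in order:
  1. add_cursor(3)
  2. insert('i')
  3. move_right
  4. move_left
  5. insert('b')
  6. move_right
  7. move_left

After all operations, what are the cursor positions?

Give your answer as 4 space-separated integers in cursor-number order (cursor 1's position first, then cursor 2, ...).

After op 1 (add_cursor(3)): buffer="qqxd" (len 4), cursors c1@0 c2@1 c4@3 c3@4, authorship ....
After op 2 (insert('i')): buffer="iqiqxidi" (len 8), cursors c1@1 c2@3 c4@6 c3@8, authorship 1.2..4.3
After op 3 (move_right): buffer="iqiqxidi" (len 8), cursors c1@2 c2@4 c4@7 c3@8, authorship 1.2..4.3
After op 4 (move_left): buffer="iqiqxidi" (len 8), cursors c1@1 c2@3 c4@6 c3@7, authorship 1.2..4.3
After op 5 (insert('b')): buffer="ibqibqxibdbi" (len 12), cursors c1@2 c2@5 c4@9 c3@11, authorship 11.22..44.33
After op 6 (move_right): buffer="ibqibqxibdbi" (len 12), cursors c1@3 c2@6 c4@10 c3@12, authorship 11.22..44.33
After op 7 (move_left): buffer="ibqibqxibdbi" (len 12), cursors c1@2 c2@5 c4@9 c3@11, authorship 11.22..44.33

Answer: 2 5 11 9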